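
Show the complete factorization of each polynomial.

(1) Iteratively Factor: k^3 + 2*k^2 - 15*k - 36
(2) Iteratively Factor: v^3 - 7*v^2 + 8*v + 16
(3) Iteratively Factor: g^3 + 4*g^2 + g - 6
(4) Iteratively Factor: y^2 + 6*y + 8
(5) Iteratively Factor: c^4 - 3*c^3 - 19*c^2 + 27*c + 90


(1) = (k + 3)*(k^2 - k - 12) = (k + 3)^2*(k - 4)
(2) = (v + 1)*(v^2 - 8*v + 16) = (v - 4)*(v + 1)*(v - 4)
(3) = (g - 1)*(g^2 + 5*g + 6) = (g - 1)*(g + 2)*(g + 3)
(4) = (y + 4)*(y + 2)
(5) = (c - 5)*(c^3 + 2*c^2 - 9*c - 18) = (c - 5)*(c - 3)*(c^2 + 5*c + 6) = (c - 5)*(c - 3)*(c + 2)*(c + 3)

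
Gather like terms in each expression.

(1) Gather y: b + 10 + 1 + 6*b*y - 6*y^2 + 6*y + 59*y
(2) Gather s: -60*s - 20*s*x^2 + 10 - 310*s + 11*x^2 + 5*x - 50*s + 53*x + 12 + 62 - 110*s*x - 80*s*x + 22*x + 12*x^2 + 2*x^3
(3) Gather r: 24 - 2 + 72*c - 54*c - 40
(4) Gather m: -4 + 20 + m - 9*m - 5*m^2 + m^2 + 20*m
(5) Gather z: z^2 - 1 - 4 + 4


(1) = b - 6*y^2 + y*(6*b + 65) + 11
(2) = s*(-20*x^2 - 190*x - 420) + 2*x^3 + 23*x^2 + 80*x + 84
(3) = 18*c - 18
(4) = -4*m^2 + 12*m + 16
(5) = z^2 - 1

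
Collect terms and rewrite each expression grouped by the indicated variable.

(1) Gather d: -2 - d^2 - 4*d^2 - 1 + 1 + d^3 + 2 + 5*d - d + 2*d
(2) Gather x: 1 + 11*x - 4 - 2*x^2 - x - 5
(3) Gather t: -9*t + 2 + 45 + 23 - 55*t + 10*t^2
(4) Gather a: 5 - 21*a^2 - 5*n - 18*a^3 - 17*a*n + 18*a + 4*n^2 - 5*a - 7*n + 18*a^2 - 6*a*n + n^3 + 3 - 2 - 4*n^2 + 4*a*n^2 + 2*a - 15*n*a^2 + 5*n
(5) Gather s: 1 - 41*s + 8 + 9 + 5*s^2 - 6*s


(1) = d^3 - 5*d^2 + 6*d
(2) = -2*x^2 + 10*x - 8
(3) = 10*t^2 - 64*t + 70
(4) = -18*a^3 + a^2*(-15*n - 3) + a*(4*n^2 - 23*n + 15) + n^3 - 7*n + 6
(5) = 5*s^2 - 47*s + 18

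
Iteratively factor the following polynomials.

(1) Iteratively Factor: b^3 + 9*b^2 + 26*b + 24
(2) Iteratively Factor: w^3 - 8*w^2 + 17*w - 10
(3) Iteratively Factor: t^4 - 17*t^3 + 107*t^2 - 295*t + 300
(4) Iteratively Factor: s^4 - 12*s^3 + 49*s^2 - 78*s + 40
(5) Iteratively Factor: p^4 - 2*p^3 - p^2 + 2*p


(1) = (b + 3)*(b^2 + 6*b + 8) = (b + 2)*(b + 3)*(b + 4)
(2) = (w - 2)*(w^2 - 6*w + 5) = (w - 5)*(w - 2)*(w - 1)
(3) = (t - 5)*(t^3 - 12*t^2 + 47*t - 60) = (t - 5)*(t - 4)*(t^2 - 8*t + 15) = (t - 5)*(t - 4)*(t - 3)*(t - 5)
(4) = (s - 4)*(s^3 - 8*s^2 + 17*s - 10) = (s - 4)*(s - 1)*(s^2 - 7*s + 10) = (s - 4)*(s - 2)*(s - 1)*(s - 5)
(5) = (p)*(p^3 - 2*p^2 - p + 2) = p*(p - 1)*(p^2 - p - 2) = p*(p - 1)*(p + 1)*(p - 2)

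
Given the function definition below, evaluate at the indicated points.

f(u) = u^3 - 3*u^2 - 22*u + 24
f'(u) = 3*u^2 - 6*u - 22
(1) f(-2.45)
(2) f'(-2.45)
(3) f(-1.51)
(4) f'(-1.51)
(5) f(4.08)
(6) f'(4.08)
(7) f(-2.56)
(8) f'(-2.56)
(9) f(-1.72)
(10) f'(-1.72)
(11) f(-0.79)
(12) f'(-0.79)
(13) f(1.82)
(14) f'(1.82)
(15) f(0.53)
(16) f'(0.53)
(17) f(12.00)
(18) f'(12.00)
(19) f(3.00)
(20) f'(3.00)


(1) = 45.19
(2) = 10.71
(3) = 46.94
(4) = -6.10
(5) = -47.78
(6) = 3.46
(7) = 43.88
(8) = 13.02
(9) = 47.88
(10) = -2.80
(11) = 39.01
(12) = -15.39
(13) = -19.95
(14) = -22.98
(15) = 11.65
(16) = -24.34
(17) = 1056.00
(18) = 338.00
(19) = -42.00
(20) = -13.00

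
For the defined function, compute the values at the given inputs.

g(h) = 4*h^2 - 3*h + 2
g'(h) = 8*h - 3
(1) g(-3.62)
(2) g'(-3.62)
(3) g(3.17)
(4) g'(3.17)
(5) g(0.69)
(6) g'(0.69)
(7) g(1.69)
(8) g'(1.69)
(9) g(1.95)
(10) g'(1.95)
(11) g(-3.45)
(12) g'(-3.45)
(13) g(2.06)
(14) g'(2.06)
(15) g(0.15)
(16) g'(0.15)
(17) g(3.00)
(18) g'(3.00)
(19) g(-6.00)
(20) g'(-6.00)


(1) = 65.28
(2) = -31.96
(3) = 32.69
(4) = 22.36
(5) = 1.83
(6) = 2.52
(7) = 8.35
(8) = 10.52
(9) = 11.36
(10) = 12.60
(11) = 59.96
(12) = -30.60
(13) = 12.79
(14) = 13.48
(15) = 1.64
(16) = -1.80
(17) = 29.00
(18) = 21.00
(19) = 164.00
(20) = -51.00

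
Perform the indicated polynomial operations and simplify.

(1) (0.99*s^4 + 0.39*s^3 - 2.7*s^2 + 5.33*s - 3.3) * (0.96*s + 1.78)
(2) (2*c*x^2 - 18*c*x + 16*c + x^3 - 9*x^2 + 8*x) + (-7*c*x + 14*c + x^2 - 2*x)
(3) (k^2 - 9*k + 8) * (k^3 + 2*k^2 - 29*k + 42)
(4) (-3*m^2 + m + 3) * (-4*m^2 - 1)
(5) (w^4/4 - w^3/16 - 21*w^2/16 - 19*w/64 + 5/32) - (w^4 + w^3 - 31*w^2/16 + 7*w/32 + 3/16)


(1) = 0.9504*s^5 + 2.1366*s^4 - 1.8978*s^3 + 0.3108*s^2 + 6.3194*s - 5.874
(2) = 2*c*x^2 - 25*c*x + 30*c + x^3 - 8*x^2 + 6*x
(3) = k^5 - 7*k^4 - 39*k^3 + 319*k^2 - 610*k + 336
(4) = 12*m^4 - 4*m^3 - 9*m^2 - m - 3
(5) = -3*w^4/4 - 17*w^3/16 + 5*w^2/8 - 33*w/64 - 1/32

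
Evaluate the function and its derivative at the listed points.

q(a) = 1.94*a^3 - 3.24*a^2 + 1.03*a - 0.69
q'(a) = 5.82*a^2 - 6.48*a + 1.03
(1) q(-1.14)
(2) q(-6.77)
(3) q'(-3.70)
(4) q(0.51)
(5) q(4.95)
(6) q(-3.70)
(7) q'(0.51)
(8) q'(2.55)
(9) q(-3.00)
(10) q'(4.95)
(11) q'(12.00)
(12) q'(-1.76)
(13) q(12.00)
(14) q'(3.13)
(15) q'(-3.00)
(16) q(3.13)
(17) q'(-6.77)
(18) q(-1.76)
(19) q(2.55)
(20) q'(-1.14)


(1) = -8.95
(2) = -758.12
(3) = 104.68
(4) = -0.75
(5) = 160.32
(6) = -147.12
(7) = -0.76
(8) = 22.35
(9) = -85.32
(10) = 111.56
(11) = 761.35
(12) = 30.46
(13) = 2897.43
(14) = 37.77
(15) = 72.85
(16) = 30.28
(17) = 311.65
(18) = -23.12
(19) = 13.04
(20) = 15.98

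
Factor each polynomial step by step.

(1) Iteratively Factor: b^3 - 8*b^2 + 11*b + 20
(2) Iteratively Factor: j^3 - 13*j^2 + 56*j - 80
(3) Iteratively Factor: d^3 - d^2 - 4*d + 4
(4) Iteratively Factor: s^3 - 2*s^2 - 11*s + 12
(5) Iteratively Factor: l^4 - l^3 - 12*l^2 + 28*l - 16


(1) = (b - 4)*(b^2 - 4*b - 5) = (b - 4)*(b + 1)*(b - 5)
(2) = (j - 4)*(j^2 - 9*j + 20) = (j - 5)*(j - 4)*(j - 4)
(3) = (d + 2)*(d^2 - 3*d + 2) = (d - 1)*(d + 2)*(d - 2)
(4) = (s - 1)*(s^2 - s - 12) = (s - 4)*(s - 1)*(s + 3)
(5) = (l - 2)*(l^3 + l^2 - 10*l + 8) = (l - 2)*(l - 1)*(l^2 + 2*l - 8) = (l - 2)^2*(l - 1)*(l + 4)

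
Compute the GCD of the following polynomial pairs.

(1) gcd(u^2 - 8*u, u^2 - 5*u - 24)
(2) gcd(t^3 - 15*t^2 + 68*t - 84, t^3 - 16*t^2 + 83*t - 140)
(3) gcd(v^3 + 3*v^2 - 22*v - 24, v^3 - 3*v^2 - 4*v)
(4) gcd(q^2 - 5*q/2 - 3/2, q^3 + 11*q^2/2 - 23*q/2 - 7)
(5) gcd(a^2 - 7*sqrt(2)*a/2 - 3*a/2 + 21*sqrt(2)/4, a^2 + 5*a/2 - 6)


(1) = u - 8
(2) = gcd((t - 7)*(t - 6)*(t - 2), (t - 7)*(t - 5)*(t - 4)) = t - 7
(3) = gcd((v - 4)*(v + 1)*(v + 6), v*(v - 4)*(v + 1)) = v^2 - 3*v - 4
(4) = q + 1/2
(5) = gcd((a - 3/2)*(a - 7*sqrt(2)/2), (a - 3/2)*(a + 4)) = a - 3/2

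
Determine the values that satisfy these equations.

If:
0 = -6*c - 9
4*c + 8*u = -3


Then:
c = -3/2
u = 3/8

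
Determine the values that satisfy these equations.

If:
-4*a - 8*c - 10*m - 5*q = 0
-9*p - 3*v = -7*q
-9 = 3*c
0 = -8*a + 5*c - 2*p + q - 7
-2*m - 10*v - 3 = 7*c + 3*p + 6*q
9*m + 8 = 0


Then:
a = -10297/2574
c = -3
m = -8/9
p = 5786/585
q = 20974/2145
v = -8824/1287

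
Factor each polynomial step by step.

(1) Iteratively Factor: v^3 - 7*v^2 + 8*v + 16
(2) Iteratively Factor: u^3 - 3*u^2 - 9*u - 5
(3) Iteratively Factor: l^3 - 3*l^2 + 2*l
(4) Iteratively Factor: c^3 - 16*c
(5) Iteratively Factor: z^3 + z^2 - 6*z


(1) = (v - 4)*(v^2 - 3*v - 4) = (v - 4)*(v + 1)*(v - 4)
(2) = (u - 5)*(u^2 + 2*u + 1) = (u - 5)*(u + 1)*(u + 1)
(3) = (l - 2)*(l^2 - l) = (l - 2)*(l - 1)*(l)
(4) = (c - 4)*(c^2 + 4*c) = c*(c - 4)*(c + 4)
(5) = (z + 3)*(z^2 - 2*z) = z*(z + 3)*(z - 2)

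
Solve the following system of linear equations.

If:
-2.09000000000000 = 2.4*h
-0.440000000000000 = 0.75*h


Then:
No Solution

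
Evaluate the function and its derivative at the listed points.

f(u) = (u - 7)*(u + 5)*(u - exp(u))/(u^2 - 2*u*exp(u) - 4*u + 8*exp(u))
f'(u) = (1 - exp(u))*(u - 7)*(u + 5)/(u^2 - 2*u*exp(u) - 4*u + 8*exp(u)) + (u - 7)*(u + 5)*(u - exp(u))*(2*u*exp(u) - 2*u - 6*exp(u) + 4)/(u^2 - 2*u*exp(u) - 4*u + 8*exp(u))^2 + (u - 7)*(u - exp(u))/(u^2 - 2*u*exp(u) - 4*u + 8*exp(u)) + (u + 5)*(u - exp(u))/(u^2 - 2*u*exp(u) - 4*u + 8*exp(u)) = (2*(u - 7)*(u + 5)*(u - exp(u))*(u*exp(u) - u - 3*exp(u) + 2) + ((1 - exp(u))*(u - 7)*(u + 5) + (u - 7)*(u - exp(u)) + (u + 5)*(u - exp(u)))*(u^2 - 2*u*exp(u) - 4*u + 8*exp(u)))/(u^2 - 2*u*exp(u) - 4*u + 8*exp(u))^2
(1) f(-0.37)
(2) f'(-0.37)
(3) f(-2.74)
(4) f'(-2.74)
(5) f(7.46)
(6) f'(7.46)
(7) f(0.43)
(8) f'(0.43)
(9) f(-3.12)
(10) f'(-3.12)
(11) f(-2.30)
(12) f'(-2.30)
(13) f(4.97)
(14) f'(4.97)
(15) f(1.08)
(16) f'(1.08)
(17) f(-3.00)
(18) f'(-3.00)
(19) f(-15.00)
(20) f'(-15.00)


(1) = 4.73
(2) = -0.95
(3) = 3.19
(4) = 1.46
(5) = 0.83
(6) = 1.63
(7) = 4.18
(8) = 0.05
(9) = 2.64
(10) = 1.46
(11) = 3.83
(12) = 1.40
(13) = -10.25
(14) = 14.44
(15) = 4.78
(16) = 1.74
(17) = 2.81
(18) = 1.47
(19) = -11.58
(20) = 1.07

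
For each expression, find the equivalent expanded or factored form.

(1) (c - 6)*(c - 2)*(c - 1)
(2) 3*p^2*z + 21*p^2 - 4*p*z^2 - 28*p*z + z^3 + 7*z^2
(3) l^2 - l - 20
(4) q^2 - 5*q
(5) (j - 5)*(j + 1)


(1) = c^3 - 9*c^2 + 20*c - 12
(2) = (-3*p + z)*(-p + z)*(z + 7)
(3) = (l - 5)*(l + 4)
(4) = q*(q - 5)
(5) = j^2 - 4*j - 5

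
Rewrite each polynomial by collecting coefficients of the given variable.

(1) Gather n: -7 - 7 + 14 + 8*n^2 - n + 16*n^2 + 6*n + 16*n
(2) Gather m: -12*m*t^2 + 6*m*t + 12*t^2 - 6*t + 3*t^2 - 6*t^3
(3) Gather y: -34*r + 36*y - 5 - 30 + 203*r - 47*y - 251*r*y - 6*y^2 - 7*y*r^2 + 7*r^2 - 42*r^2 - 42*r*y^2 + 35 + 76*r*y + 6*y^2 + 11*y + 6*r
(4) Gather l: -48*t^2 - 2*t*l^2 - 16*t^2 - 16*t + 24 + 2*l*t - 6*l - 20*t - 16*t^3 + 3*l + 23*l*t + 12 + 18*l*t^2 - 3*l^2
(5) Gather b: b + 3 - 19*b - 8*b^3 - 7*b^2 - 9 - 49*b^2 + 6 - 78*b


(1) = 24*n^2 + 21*n
(2) = m*(-12*t^2 + 6*t) - 6*t^3 + 15*t^2 - 6*t
(3) = -35*r^2 - 42*r*y^2 + 175*r + y*(-7*r^2 - 175*r)
(4) = l^2*(-2*t - 3) + l*(18*t^2 + 25*t - 3) - 16*t^3 - 64*t^2 - 36*t + 36
(5) = -8*b^3 - 56*b^2 - 96*b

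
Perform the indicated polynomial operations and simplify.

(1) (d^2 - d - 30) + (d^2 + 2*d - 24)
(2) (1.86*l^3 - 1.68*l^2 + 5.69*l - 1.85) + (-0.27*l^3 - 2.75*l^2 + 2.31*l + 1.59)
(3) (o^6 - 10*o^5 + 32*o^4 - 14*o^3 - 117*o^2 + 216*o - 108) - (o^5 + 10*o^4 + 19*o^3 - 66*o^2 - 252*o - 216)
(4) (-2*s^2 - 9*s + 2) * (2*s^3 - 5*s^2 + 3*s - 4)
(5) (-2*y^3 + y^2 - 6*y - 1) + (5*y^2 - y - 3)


(1) = 2*d^2 + d - 54
(2) = 1.59*l^3 - 4.43*l^2 + 8.0*l - 0.26
(3) = o^6 - 11*o^5 + 22*o^4 - 33*o^3 - 51*o^2 + 468*o + 108
(4) = -4*s^5 - 8*s^4 + 43*s^3 - 29*s^2 + 42*s - 8
(5) = -2*y^3 + 6*y^2 - 7*y - 4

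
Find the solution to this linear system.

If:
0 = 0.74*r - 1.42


Then:
r = 1.92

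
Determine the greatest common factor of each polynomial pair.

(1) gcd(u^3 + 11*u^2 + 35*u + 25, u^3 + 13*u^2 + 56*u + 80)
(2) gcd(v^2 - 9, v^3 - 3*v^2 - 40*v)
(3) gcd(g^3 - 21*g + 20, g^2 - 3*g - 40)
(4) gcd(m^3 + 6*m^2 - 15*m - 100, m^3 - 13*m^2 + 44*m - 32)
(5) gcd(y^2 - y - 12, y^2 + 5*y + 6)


(1) = gcd((u + 1)*(u + 5)^2, (u + 4)^2*(u + 5)) = u + 5
(2) = gcd((v - 3)*(v + 3), v*(v - 8)*(v + 5)) = 1
(3) = g + 5
(4) = m - 4
(5) = y + 3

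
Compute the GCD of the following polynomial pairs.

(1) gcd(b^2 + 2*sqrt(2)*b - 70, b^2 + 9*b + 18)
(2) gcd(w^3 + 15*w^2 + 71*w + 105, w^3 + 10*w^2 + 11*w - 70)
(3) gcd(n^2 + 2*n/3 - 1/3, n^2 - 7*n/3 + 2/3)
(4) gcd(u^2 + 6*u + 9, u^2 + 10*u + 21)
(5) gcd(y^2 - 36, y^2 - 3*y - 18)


(1) = 1
(2) = w^2 + 12*w + 35
(3) = n - 1/3
(4) = gcd((u + 3)^2, (u + 3)*(u + 7)) = u + 3
(5) = gcd((y - 6)*(y + 6), (y - 6)*(y + 3)) = y - 6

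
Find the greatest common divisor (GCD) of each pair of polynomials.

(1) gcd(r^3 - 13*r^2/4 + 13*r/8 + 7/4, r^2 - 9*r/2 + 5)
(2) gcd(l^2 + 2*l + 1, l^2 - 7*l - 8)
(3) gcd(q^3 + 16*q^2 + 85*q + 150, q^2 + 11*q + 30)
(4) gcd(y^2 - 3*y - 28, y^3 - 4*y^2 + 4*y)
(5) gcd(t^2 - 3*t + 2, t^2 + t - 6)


(1) = gcd((r - 2)*(r - 7/4)*(r + 1/2), (r - 5/2)*(r - 2)) = r - 2
(2) = gcd((l + 1)^2, (l - 8)*(l + 1)) = l + 1
(3) = q^2 + 11*q + 30
(4) = gcd((y - 7)*(y + 4), y*(y - 2)^2) = 1
(5) = t - 2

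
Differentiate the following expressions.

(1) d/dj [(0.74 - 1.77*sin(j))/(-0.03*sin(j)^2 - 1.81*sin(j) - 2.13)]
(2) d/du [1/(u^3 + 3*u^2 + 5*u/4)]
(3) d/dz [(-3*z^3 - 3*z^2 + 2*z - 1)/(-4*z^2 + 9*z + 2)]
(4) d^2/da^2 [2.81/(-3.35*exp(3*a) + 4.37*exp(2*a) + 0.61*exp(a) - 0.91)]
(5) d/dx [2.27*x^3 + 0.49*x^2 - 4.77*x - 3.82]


(1) = (-0.0531*sin(j)^2 + 0.0444*sin(j) + 5.1095)*cos(j)/(0.0009*sin(j)^4 + 0.1086*sin(j)^3 + 3.4039*sin(j)^2 + 7.7106*sin(j) + 4.5369)
(2) = 4*(-12*u^2 - 24*u - 5)/(u^2*(4*u^2 + 12*u + 5)^2)
(3) = (12*z^4 - 54*z^3 - 37*z^2 - 20*z + 13)/(16*z^4 - 72*z^3 + 65*z^2 + 36*z + 4)
(4) = (-2.81*(-20.1*exp(2*a) + 17.48*exp(a) + 1.22)*(-10.05*exp(2*a) + 8.74*exp(a) + 0.61)*exp(a) + (84.7215*exp(2*a) - 49.1188*exp(a) - 1.7141)*(3.35*exp(3*a) - 4.37*exp(2*a) - 0.61*exp(a) + 0.91))*exp(a)/(3.35*exp(3*a) - 4.37*exp(2*a) - 0.61*exp(a) + 0.91)^3
(5) = 6.81*x^2 + 0.98*x - 4.77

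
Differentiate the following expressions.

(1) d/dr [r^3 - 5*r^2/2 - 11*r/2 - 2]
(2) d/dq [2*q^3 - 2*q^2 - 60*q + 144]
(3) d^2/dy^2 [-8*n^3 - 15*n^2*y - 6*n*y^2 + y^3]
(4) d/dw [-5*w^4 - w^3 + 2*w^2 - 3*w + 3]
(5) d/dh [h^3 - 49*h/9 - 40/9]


(1) = 3*r^2 - 5*r - 11/2
(2) = 6*q^2 - 4*q - 60
(3) = -12*n + 6*y
(4) = -20*w^3 - 3*w^2 + 4*w - 3
(5) = 3*h^2 - 49/9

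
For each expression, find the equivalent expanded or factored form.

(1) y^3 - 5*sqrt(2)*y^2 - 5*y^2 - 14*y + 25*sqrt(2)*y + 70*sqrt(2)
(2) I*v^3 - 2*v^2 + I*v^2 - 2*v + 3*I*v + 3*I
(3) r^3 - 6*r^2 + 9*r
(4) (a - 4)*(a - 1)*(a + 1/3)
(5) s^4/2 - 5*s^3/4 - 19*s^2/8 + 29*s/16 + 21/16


(1) = (y - 7)*(y + 2)*(y - 5*sqrt(2))
(2) = (v + 1)*(v + 3*I)*(I*v + 1)
(3) = r*(r - 3)^2
(4) = a^3 - 14*a^2/3 + 7*a/3 + 4/3
(5) = (s/2 + 1/4)*(s - 7/2)*(s - 1)*(s + 3/2)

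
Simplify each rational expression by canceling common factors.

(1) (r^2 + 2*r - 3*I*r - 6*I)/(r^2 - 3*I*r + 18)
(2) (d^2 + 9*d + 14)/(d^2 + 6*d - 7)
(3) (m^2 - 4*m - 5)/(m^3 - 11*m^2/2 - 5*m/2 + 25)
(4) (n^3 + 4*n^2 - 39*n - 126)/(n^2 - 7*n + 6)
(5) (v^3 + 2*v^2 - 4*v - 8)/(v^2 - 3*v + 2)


(1) = (r^2 + r*(2 - 3*I) - 6*I)/(r^2 - 3*I*r + 18)
(2) = (d + 2)/(d - 1)
(3) = (2*m + 2)/(2*m^2 - m - 10)
(4) = (n^2 + 10*n + 21)/(n - 1)
(5) = (v^2 + 4*v + 4)/(v - 1)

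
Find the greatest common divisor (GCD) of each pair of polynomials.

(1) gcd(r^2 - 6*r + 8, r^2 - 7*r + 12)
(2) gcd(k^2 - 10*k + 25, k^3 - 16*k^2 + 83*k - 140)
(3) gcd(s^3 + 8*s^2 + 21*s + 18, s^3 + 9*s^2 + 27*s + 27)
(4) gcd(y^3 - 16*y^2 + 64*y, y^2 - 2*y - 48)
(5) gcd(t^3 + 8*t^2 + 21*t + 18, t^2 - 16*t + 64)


(1) = gcd((r - 4)*(r - 2), (r - 4)*(r - 3)) = r - 4
(2) = gcd((k - 5)^2, (k - 7)*(k - 5)*(k - 4)) = k - 5
(3) = gcd((s + 2)*(s + 3)^2, (s + 3)^3) = s^2 + 6*s + 9
(4) = gcd(y*(y - 8)^2, (y - 8)*(y + 6)) = y - 8
(5) = gcd((t + 2)*(t + 3)^2, (t - 8)^2) = 1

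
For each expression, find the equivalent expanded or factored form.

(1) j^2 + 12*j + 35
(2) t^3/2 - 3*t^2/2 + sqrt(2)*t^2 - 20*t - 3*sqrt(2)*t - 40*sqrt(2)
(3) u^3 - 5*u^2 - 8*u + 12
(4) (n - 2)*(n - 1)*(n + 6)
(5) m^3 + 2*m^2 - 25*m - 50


(1) = (j + 5)*(j + 7)
(2) = (t/2 + sqrt(2))*(t - 8)*(t + 5)
(3) = (u - 6)*(u - 1)*(u + 2)
(4) = n^3 + 3*n^2 - 16*n + 12
(5) = (m - 5)*(m + 2)*(m + 5)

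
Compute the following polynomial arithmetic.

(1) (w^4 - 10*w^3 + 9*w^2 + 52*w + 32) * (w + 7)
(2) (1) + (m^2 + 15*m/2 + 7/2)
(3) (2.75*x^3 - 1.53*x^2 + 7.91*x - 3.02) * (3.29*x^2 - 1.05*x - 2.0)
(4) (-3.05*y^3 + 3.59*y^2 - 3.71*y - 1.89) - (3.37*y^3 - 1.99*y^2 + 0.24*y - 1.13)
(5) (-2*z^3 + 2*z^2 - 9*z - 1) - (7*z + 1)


(1) = w^5 - 3*w^4 - 61*w^3 + 115*w^2 + 396*w + 224
(2) = m^2 + 15*m/2 + 9/2
(3) = 9.0475*x^5 - 7.9212*x^4 + 22.1304*x^3 - 15.1813*x^2 - 12.649*x + 6.04
(4) = -6.42*y^3 + 5.58*y^2 - 3.95*y - 0.76
(5) = -2*z^3 + 2*z^2 - 16*z - 2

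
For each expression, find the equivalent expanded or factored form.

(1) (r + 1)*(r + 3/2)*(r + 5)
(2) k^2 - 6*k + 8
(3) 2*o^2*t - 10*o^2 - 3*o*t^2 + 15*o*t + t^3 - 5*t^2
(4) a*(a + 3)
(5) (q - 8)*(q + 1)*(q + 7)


(1) = r^3 + 15*r^2/2 + 14*r + 15/2
(2) = (k - 4)*(k - 2)
(3) = (-2*o + t)*(-o + t)*(t - 5)
(4) = a^2 + 3*a
(5) = q^3 - 57*q - 56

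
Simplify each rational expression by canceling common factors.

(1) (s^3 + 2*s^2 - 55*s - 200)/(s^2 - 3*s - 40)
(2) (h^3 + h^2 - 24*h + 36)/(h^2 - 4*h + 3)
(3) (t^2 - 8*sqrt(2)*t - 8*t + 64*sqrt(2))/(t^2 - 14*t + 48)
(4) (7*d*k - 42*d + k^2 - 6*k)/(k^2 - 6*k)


(1) = s + 5
(2) = (h^2 + 4*h - 12)/(h - 1)
(3) = (t - 8*sqrt(2))/(t - 6)
(4) = (7*d + k)/k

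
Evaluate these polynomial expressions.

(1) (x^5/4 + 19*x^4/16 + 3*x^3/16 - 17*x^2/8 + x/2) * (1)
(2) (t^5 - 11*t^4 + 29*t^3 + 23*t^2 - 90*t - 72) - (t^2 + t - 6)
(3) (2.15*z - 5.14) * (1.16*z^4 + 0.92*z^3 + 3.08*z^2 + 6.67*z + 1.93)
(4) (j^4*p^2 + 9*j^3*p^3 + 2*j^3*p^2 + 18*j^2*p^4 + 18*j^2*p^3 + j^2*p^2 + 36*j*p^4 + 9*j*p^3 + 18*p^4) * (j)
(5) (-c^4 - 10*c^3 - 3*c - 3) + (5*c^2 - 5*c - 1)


(1) = x^5/4 + 19*x^4/16 + 3*x^3/16 - 17*x^2/8 + x/2
(2) = t^5 - 11*t^4 + 29*t^3 + 22*t^2 - 91*t - 66
(3) = 2.494*z^5 - 3.9844*z^4 + 1.8932*z^3 - 1.4907*z^2 - 30.1343*z - 9.9202
(4) = j^5*p^2 + 9*j^4*p^3 + 2*j^4*p^2 + 18*j^3*p^4 + 18*j^3*p^3 + j^3*p^2 + 36*j^2*p^4 + 9*j^2*p^3 + 18*j*p^4
(5) = -c^4 - 10*c^3 + 5*c^2 - 8*c - 4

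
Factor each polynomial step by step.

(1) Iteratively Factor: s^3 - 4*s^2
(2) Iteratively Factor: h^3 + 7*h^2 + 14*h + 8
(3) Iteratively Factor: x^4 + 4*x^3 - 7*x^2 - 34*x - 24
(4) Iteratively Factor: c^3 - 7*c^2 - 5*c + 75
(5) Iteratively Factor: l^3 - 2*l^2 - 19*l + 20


(1) = (s)*(s^2 - 4*s) = s^2*(s - 4)
(2) = (h + 2)*(h^2 + 5*h + 4) = (h + 2)*(h + 4)*(h + 1)
(3) = (x + 2)*(x^3 + 2*x^2 - 11*x - 12) = (x + 1)*(x + 2)*(x^2 + x - 12) = (x - 3)*(x + 1)*(x + 2)*(x + 4)
(4) = (c - 5)*(c^2 - 2*c - 15) = (c - 5)^2*(c + 3)
(5) = (l - 5)*(l^2 + 3*l - 4) = (l - 5)*(l - 1)*(l + 4)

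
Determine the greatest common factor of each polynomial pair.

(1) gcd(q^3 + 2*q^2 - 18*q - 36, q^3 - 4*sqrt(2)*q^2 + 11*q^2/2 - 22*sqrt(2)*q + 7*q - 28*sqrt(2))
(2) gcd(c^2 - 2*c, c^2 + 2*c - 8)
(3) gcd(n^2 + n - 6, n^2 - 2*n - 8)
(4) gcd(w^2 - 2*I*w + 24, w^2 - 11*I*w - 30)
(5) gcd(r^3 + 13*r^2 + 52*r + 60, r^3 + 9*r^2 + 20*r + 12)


(1) = gcd((q + 2)*(q - 3*sqrt(2))*(q + 3*sqrt(2)), (q + 2)*(q + 7/2)*(q - 4*sqrt(2))) = q + 2
(2) = gcd(c*(c - 2), (c - 2)*(c + 4)) = c - 2
(3) = gcd((n - 2)*(n + 3), (n - 4)*(n + 2)) = 1
(4) = w - 6*I
(5) = gcd((r + 2)*(r + 5)*(r + 6), (r + 1)*(r + 2)*(r + 6)) = r^2 + 8*r + 12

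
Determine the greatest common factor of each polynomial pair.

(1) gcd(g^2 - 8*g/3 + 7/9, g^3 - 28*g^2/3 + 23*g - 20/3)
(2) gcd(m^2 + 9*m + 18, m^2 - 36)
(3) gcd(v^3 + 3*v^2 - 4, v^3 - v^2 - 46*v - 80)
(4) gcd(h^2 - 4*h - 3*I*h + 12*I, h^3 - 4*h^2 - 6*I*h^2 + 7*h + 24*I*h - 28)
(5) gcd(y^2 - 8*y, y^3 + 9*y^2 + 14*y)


(1) = g - 1/3
(2) = gcd((m + 3)*(m + 6), (m - 6)*(m + 6)) = m + 6
(3) = gcd((v - 1)*(v + 2)^2, (v - 8)*(v + 2)*(v + 5)) = v + 2
(4) = gcd((h - 4)*(h - 3*I), (h - 4)*(h - 7*I)*(h + I)) = h - 4
(5) = y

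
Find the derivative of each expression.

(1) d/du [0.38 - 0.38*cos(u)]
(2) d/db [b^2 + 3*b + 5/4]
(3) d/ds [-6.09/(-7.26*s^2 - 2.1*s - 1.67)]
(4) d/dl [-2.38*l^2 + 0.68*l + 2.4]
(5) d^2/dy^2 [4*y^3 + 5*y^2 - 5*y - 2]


(1) = 0.38*sin(u)
(2) = 2*b + 3
(3) = (-88.4268*s - 12.789)/(7.26*s^2 + 2.1*s + 1.67)^2
(4) = 0.68 - 4.76*l
(5) = 24*y + 10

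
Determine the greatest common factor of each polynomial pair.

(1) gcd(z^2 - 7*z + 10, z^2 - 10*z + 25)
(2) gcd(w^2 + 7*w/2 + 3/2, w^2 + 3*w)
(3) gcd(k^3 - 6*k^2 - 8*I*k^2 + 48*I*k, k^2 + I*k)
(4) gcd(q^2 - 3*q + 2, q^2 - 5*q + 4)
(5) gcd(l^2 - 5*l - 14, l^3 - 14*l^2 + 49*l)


(1) = z - 5
(2) = w + 3
(3) = gcd(k*(k - 6)*(k - 8*I), k*(k + I)) = k
(4) = q - 1
(5) = gcd((l - 7)*(l + 2), l*(l - 7)^2) = l - 7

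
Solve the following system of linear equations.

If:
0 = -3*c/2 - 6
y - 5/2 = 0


Then:
c = -4
y = 5/2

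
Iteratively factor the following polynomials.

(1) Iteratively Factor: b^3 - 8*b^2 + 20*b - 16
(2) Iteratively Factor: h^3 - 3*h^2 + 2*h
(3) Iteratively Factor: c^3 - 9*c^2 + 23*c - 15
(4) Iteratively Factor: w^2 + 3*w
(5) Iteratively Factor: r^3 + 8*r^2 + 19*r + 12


(1) = (b - 2)*(b^2 - 6*b + 8) = (b - 4)*(b - 2)*(b - 2)
(2) = (h)*(h^2 - 3*h + 2) = h*(h - 1)*(h - 2)
(3) = (c - 5)*(c^2 - 4*c + 3) = (c - 5)*(c - 1)*(c - 3)
(4) = (w + 3)*(w)
(5) = (r + 4)*(r^2 + 4*r + 3) = (r + 3)*(r + 4)*(r + 1)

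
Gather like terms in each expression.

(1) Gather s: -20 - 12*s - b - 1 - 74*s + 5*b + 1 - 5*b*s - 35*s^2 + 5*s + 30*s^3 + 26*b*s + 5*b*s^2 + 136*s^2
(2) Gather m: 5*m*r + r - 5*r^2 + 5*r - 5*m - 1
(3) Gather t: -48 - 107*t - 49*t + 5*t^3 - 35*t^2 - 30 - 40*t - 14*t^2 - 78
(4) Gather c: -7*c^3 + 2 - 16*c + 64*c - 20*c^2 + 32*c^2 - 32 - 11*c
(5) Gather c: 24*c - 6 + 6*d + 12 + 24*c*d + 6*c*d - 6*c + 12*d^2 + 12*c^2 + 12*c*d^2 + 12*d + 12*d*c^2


(1) = 4*b + 30*s^3 + s^2*(5*b + 101) + s*(21*b - 81) - 20
(2) = m*(5*r - 5) - 5*r^2 + 6*r - 1
(3) = 5*t^3 - 49*t^2 - 196*t - 156
(4) = -7*c^3 + 12*c^2 + 37*c - 30
(5) = c^2*(12*d + 12) + c*(12*d^2 + 30*d + 18) + 12*d^2 + 18*d + 6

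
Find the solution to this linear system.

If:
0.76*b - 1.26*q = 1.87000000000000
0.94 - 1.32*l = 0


Then:
b = 1.65789473684211*q + 2.46052631578947
l = 0.71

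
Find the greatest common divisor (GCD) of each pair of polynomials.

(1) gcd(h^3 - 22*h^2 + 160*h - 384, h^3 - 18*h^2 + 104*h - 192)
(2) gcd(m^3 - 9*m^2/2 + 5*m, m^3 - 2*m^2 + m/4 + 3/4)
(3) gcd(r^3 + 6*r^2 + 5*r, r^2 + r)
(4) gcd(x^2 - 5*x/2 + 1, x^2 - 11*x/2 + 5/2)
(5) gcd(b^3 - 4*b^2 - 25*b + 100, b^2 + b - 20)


(1) = gcd((h - 8)^2*(h - 6), (h - 8)*(h - 6)*(h - 4)) = h^2 - 14*h + 48
(2) = 1
(3) = gcd(r*(r + 1)*(r + 5), r*(r + 1)) = r^2 + r
(4) = x - 1/2
(5) = b^2 + b - 20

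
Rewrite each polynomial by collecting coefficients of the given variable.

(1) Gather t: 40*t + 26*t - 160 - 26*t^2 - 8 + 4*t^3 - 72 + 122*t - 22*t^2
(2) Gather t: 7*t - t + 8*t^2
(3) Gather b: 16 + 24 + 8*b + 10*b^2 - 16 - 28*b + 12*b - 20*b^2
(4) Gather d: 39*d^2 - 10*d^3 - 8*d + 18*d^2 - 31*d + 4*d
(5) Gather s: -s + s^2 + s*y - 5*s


(1) = 4*t^3 - 48*t^2 + 188*t - 240
(2) = 8*t^2 + 6*t
(3) = -10*b^2 - 8*b + 24
(4) = -10*d^3 + 57*d^2 - 35*d
(5) = s^2 + s*(y - 6)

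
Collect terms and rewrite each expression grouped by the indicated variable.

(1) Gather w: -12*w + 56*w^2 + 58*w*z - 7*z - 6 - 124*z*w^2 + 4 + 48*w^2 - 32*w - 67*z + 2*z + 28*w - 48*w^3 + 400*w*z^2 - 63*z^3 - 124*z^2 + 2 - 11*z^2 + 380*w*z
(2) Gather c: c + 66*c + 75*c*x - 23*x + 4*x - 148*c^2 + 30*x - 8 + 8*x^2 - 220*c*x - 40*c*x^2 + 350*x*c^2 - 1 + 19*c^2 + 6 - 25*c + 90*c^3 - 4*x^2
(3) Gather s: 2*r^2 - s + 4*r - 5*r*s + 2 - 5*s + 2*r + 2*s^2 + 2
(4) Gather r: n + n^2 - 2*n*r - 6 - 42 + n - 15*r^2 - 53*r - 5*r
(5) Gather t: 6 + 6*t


(1) = -48*w^3 + w^2*(104 - 124*z) + w*(400*z^2 + 438*z - 16) - 63*z^3 - 135*z^2 - 72*z
(2) = 90*c^3 + c^2*(350*x - 129) + c*(-40*x^2 - 145*x + 42) + 4*x^2 + 11*x - 3
(3) = 2*r^2 + 6*r + 2*s^2 + s*(-5*r - 6) + 4
(4) = n^2 + 2*n - 15*r^2 + r*(-2*n - 58) - 48
(5) = 6*t + 6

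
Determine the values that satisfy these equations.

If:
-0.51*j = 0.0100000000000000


Then:
j = -0.02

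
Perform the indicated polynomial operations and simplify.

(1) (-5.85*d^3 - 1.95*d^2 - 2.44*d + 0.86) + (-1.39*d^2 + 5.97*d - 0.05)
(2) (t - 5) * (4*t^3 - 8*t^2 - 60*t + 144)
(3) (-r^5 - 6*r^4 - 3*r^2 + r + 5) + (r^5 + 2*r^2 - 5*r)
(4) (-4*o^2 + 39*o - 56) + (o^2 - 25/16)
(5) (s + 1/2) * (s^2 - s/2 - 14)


(1) = -5.85*d^3 - 3.34*d^2 + 3.53*d + 0.81
(2) = 4*t^4 - 28*t^3 - 20*t^2 + 444*t - 720
(3) = -6*r^4 - r^2 - 4*r + 5
(4) = -3*o^2 + 39*o - 921/16
(5) = s^3 - 57*s/4 - 7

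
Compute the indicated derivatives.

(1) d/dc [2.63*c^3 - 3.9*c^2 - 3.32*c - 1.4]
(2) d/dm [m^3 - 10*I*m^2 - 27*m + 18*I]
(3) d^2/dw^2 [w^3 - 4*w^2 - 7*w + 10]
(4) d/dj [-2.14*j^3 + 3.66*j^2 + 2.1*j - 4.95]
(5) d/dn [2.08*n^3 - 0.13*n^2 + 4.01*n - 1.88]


(1) = 7.89*c^2 - 7.8*c - 3.32
(2) = 3*m^2 - 20*I*m - 27
(3) = 6*w - 8
(4) = -6.42*j^2 + 7.32*j + 2.1
(5) = 6.24*n^2 - 0.26*n + 4.01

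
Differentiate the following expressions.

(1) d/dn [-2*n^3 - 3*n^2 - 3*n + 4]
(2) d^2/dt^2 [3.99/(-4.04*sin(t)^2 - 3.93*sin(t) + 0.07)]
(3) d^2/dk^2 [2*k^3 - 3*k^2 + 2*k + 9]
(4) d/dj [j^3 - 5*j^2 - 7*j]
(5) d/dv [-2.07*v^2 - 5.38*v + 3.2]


(1) = -6*n^2 - 6*n - 3
(2) = (260.492736*sin(t)^4 + 190.050084*sin(t)^3 - 324.600465*sin(t)^2 - 379.002519*sin(t) - 125.507046)/(4.04*sin(t)^2 + 3.93*sin(t) - 0.07)^3
(3) = 12*k - 6
(4) = 3*j^2 - 10*j - 7
(5) = -4.14*v - 5.38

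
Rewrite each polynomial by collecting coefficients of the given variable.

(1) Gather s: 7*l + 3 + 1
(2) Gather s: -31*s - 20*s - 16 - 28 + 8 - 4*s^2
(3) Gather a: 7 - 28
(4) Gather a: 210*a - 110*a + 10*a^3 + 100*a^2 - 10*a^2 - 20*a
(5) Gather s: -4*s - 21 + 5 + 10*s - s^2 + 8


(1) = 7*l + 4
(2) = -4*s^2 - 51*s - 36
(3) = -21
(4) = 10*a^3 + 90*a^2 + 80*a
(5) = -s^2 + 6*s - 8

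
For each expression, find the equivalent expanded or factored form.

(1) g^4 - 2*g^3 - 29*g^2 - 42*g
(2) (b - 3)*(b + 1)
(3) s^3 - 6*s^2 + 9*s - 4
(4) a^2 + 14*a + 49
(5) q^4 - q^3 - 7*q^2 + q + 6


(1) = g*(g - 7)*(g + 2)*(g + 3)
(2) = b^2 - 2*b - 3
(3) = (s - 4)*(s - 1)^2
(4) = (a + 7)^2
(5) = (q - 3)*(q - 1)*(q + 1)*(q + 2)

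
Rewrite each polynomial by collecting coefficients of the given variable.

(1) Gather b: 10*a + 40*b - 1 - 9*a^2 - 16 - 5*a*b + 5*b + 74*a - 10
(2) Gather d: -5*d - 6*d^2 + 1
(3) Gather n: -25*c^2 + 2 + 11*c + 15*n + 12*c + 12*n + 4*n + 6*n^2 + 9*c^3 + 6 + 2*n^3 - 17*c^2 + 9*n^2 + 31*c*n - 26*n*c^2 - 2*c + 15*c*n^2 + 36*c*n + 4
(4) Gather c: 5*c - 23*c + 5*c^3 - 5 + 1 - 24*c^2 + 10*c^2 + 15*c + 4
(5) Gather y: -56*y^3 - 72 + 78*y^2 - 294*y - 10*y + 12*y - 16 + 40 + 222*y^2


(1) = -9*a^2 + 84*a + b*(45 - 5*a) - 27
(2) = -6*d^2 - 5*d + 1
(3) = 9*c^3 - 42*c^2 + 21*c + 2*n^3 + n^2*(15*c + 15) + n*(-26*c^2 + 67*c + 31) + 12
(4) = 5*c^3 - 14*c^2 - 3*c
(5) = -56*y^3 + 300*y^2 - 292*y - 48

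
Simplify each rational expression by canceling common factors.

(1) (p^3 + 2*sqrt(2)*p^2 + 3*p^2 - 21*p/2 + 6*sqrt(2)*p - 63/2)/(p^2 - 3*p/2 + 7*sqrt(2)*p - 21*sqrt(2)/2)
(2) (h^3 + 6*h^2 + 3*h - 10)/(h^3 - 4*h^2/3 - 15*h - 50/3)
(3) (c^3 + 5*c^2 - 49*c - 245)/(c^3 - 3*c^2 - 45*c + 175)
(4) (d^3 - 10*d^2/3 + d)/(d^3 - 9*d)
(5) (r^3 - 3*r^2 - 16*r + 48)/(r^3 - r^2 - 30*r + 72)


(1) = (4*p^3 + p^2*(8*sqrt(2) + 12) + p*(-42 + 24*sqrt(2)) - 126)/(4*p^2 + p*(-6 + 28*sqrt(2)) - 42*sqrt(2))
(2) = (3*h^2 + 12*h - 15)/(3*h^2 - 10*h - 25)
(3) = (c^2 - 2*c - 35)/(c^2 - 10*c + 25)
(4) = (3*d - 1)/(3*d + 9)
(5) = (r + 4)/(r + 6)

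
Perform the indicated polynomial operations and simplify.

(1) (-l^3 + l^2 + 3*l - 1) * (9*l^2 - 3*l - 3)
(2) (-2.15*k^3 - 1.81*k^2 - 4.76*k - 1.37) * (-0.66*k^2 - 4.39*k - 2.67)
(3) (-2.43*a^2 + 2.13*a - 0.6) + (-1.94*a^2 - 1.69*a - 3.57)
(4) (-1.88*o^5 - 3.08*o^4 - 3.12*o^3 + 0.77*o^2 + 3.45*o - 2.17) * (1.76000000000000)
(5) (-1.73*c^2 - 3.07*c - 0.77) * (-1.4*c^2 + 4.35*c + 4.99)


(1) = -9*l^5 + 12*l^4 + 27*l^3 - 21*l^2 - 6*l + 3
(2) = 1.419*k^5 + 10.6331*k^4 + 16.828*k^3 + 26.6333*k^2 + 18.7235*k + 3.6579
(3) = -4.37*a^2 + 0.44*a - 4.17
(4) = -3.3088*o^5 - 5.4208*o^4 - 5.4912*o^3 + 1.3552*o^2 + 6.072*o - 3.8192
(5) = 2.422*c^4 - 3.2275*c^3 - 20.9092*c^2 - 18.6688*c - 3.8423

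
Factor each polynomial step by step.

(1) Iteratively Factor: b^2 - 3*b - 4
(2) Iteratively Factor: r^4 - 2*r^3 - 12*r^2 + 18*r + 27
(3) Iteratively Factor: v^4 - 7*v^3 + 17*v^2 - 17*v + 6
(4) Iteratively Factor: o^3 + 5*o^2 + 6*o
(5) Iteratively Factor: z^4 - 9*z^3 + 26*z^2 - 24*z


(1) = (b + 1)*(b - 4)
(2) = (r + 1)*(r^3 - 3*r^2 - 9*r + 27) = (r + 1)*(r + 3)*(r^2 - 6*r + 9) = (r - 3)*(r + 1)*(r + 3)*(r - 3)
(3) = (v - 2)*(v^3 - 5*v^2 + 7*v - 3) = (v - 3)*(v - 2)*(v^2 - 2*v + 1) = (v - 3)*(v - 2)*(v - 1)*(v - 1)
(4) = (o + 2)*(o^2 + 3*o) = o*(o + 2)*(o + 3)
(5) = (z - 4)*(z^3 - 5*z^2 + 6*z) = (z - 4)*(z - 2)*(z^2 - 3*z) = (z - 4)*(z - 3)*(z - 2)*(z)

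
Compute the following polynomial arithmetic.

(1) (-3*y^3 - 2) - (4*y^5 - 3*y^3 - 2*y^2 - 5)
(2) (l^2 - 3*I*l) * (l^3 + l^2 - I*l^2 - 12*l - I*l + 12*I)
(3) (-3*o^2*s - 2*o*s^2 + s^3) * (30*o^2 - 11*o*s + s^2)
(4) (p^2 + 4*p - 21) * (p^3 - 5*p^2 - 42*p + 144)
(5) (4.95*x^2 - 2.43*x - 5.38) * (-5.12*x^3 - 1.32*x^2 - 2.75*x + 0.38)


(1) = -4*y^5 + 2*y^2 + 3
(2) = l^5 + l^4 - 4*I*l^4 - 15*l^3 - 4*I*l^3 - 3*l^2 + 48*I*l^2 + 36*l
(3) = -90*o^4*s - 27*o^3*s^2 + 49*o^2*s^3 - 13*o*s^4 + s^5
(4) = p^5 - p^4 - 83*p^3 + 81*p^2 + 1458*p - 3024
(5) = -25.344*x^5 + 5.9076*x^4 + 17.1407*x^3 + 15.6651*x^2 + 13.8716*x - 2.0444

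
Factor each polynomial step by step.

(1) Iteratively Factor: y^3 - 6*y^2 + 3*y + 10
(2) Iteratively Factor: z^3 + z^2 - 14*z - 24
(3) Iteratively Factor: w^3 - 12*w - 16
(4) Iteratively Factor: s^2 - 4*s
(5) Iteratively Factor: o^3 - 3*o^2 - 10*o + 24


(1) = (y - 5)*(y^2 - y - 2) = (y - 5)*(y - 2)*(y + 1)
(2) = (z + 3)*(z^2 - 2*z - 8) = (z + 2)*(z + 3)*(z - 4)
(3) = (w + 2)*(w^2 - 2*w - 8) = (w + 2)^2*(w - 4)
(4) = (s - 4)*(s)
(5) = (o - 2)*(o^2 - o - 12) = (o - 4)*(o - 2)*(o + 3)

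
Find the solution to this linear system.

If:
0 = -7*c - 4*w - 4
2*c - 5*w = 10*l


Then:
c = -4*w/7 - 4/7
l = -43*w/70 - 4/35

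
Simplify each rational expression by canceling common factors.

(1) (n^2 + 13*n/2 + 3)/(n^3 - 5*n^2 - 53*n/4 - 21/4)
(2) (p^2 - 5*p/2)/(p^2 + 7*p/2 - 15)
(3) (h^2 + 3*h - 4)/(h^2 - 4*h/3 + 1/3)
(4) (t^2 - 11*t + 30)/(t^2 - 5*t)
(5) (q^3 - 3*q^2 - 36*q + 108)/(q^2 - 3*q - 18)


(1) = (2*n + 12)/(2*n^2 - 11*n - 21)
(2) = p/(p + 6)
(3) = (3*h + 12)/(3*h - 1)
(4) = (t - 6)/t
(5) = (q^2 + 3*q - 18)/(q + 3)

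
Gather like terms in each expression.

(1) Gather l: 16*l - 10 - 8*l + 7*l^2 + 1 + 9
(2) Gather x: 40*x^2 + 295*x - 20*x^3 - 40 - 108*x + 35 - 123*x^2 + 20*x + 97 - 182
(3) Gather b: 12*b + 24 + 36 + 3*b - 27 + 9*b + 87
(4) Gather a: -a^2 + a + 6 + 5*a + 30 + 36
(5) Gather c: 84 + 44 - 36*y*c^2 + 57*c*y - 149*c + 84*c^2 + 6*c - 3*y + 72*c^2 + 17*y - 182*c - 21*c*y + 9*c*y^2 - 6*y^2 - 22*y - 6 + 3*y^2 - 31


(1) = 7*l^2 + 8*l
(2) = -20*x^3 - 83*x^2 + 207*x - 90
(3) = 24*b + 120
(4) = -a^2 + 6*a + 72
(5) = c^2*(156 - 36*y) + c*(9*y^2 + 36*y - 325) - 3*y^2 - 8*y + 91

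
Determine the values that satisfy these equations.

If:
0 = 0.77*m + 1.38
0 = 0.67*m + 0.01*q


Then:
m = -1.79
q = 120.08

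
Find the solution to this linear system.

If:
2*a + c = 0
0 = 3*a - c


Then:
a = 0
c = 0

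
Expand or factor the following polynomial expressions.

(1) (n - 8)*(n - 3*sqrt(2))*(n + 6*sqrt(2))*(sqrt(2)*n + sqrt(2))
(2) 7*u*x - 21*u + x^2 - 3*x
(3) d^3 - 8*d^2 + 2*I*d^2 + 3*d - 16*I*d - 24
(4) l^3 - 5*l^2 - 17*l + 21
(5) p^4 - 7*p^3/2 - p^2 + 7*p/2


(1) = sqrt(2)*n^4 - 7*sqrt(2)*n^3 + 6*n^3 - 44*sqrt(2)*n^2 - 42*n^2 - 48*n + 252*sqrt(2)*n + 288*sqrt(2)
(2) = (7*u + x)*(x - 3)
(3) = (d - 8)*(d - I)*(d + 3*I)
(4) = (l - 7)*(l - 1)*(l + 3)
(5) = p*(p - 7/2)*(p - 1)*(p + 1)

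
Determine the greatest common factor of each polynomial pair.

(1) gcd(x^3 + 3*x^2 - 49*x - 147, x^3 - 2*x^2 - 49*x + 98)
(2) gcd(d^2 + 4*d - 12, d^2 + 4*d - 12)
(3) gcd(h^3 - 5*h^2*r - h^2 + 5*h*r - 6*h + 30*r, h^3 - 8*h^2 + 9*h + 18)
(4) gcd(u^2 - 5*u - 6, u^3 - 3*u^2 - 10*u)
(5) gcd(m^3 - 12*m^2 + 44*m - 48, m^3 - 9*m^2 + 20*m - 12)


(1) = x^2 - 49
(2) = gcd((d - 2)*(d + 6), (d - 2)*(d + 6)) = d^2 + 4*d - 12
(3) = gcd((h - 3)*(h + 2)*(h - 5*r), (h - 6)*(h - 3)*(h + 1)) = h - 3
(4) = gcd((u - 6)*(u + 1), u*(u - 5)*(u + 2)) = 1
(5) = m^2 - 8*m + 12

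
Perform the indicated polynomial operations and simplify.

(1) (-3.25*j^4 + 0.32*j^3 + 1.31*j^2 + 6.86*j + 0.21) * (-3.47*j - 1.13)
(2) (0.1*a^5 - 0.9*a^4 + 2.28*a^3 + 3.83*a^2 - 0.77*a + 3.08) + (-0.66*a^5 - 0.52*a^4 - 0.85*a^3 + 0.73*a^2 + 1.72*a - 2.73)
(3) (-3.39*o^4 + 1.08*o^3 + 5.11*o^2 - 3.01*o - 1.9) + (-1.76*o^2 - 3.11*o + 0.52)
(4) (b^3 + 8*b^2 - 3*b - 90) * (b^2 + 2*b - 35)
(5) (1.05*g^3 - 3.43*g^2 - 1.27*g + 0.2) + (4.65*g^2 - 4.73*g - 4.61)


(1) = 11.2775*j^5 + 2.5621*j^4 - 4.9073*j^3 - 25.2845*j^2 - 8.4805*j - 0.2373
(2) = -0.56*a^5 - 1.42*a^4 + 1.43*a^3 + 4.56*a^2 + 0.95*a + 0.35
(3) = -3.39*o^4 + 1.08*o^3 + 3.35*o^2 - 6.12*o - 1.38
(4) = b^5 + 10*b^4 - 22*b^3 - 376*b^2 - 75*b + 3150
(5) = 1.05*g^3 + 1.22*g^2 - 6.0*g - 4.41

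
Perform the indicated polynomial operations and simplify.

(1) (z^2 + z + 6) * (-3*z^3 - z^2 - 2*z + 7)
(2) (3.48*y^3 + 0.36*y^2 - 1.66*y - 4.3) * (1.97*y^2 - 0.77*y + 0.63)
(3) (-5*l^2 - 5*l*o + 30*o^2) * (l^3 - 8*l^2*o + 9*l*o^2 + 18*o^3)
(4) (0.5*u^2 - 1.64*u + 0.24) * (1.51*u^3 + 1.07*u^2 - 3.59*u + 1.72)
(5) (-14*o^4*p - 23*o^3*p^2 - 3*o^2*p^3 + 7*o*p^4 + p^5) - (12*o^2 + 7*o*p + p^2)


(1) = -3*z^5 - 4*z^4 - 21*z^3 - z^2 - 5*z + 42
(2) = 6.8556*y^5 - 1.9704*y^4 - 1.355*y^3 - 6.966*y^2 + 2.2652*y - 2.709
(3) = -5*l^5 + 35*l^4*o + 25*l^3*o^2 - 375*l^2*o^3 + 180*l*o^4 + 540*o^5
(4) = 0.755*u^5 - 1.9414*u^4 - 3.1874*u^3 + 7.0044*u^2 - 3.6824*u + 0.4128
(5) = -14*o^4*p - 23*o^3*p^2 - 3*o^2*p^3 - 12*o^2 + 7*o*p^4 - 7*o*p + p^5 - p^2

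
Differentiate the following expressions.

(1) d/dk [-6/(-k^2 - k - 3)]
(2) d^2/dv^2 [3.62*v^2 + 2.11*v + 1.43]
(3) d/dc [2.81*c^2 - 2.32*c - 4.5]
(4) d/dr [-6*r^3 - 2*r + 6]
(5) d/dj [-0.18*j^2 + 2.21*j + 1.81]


(1) = 6*(-2*k - 1)/(k^2 + k + 3)^2
(2) = 7.24000000000000
(3) = 5.62*c - 2.32
(4) = -18*r^2 - 2
(5) = 2.21 - 0.36*j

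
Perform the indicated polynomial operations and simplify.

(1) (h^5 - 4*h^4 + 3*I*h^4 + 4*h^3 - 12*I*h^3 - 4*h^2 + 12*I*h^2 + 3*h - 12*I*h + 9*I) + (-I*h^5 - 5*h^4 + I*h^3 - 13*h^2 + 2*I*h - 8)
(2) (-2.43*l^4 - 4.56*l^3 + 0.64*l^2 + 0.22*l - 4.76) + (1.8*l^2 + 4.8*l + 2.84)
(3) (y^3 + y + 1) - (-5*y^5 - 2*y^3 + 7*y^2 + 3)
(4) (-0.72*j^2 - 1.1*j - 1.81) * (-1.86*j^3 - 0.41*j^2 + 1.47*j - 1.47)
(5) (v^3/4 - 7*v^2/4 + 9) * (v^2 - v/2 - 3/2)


(1) = h^5 - I*h^5 - 9*h^4 + 3*I*h^4 + 4*h^3 - 11*I*h^3 - 17*h^2 + 12*I*h^2 + 3*h - 10*I*h - 8 + 9*I
(2) = -2.43*l^4 - 4.56*l^3 + 2.44*l^2 + 5.02*l - 1.92
(3) = 5*y^5 + 3*y^3 - 7*y^2 + y - 2
(4) = 1.3392*j^5 + 2.3412*j^4 + 2.7592*j^3 + 0.1835*j^2 - 1.0437*j + 2.6607
(5) = v^5/4 - 15*v^4/8 + v^3/2 + 93*v^2/8 - 9*v/2 - 27/2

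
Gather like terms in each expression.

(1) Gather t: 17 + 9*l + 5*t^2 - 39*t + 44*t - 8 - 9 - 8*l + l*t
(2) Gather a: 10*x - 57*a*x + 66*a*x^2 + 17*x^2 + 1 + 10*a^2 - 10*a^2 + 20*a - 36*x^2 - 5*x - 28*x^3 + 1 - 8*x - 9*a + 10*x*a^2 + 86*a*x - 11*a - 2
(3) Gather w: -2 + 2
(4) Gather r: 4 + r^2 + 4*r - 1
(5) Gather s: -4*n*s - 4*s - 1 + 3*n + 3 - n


(1) = l + 5*t^2 + t*(l + 5)
(2) = 10*a^2*x + a*(66*x^2 + 29*x) - 28*x^3 - 19*x^2 - 3*x
(3) = 0
(4) = r^2 + 4*r + 3
(5) = 2*n + s*(-4*n - 4) + 2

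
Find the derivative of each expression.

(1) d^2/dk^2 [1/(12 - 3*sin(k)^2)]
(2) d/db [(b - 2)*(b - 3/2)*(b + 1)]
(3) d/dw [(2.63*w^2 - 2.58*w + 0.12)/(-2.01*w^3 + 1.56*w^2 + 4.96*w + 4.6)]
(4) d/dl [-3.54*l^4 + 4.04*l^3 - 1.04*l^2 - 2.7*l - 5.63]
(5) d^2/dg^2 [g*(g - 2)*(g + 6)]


(1) = 2*(2*sin(k)^4 + 5*sin(k)^2 - 4)/(3*(sin(k)^2 - 4)^3)
(2) = 3*b^2 - 5*b - 1/2
(3) = (5.2863*w^4 - 10.3716*w^3 + 17.7932*w^2 + 23.8216*w - 12.4632)/(4.0401*w^6 - 6.2712*w^5 - 17.5056*w^4 - 3.0168*w^3 + 38.9536*w^2 + 45.632*w + 21.16)
(4) = -14.16*l^3 + 12.12*l^2 - 2.08*l - 2.7
(5) = 6*g + 8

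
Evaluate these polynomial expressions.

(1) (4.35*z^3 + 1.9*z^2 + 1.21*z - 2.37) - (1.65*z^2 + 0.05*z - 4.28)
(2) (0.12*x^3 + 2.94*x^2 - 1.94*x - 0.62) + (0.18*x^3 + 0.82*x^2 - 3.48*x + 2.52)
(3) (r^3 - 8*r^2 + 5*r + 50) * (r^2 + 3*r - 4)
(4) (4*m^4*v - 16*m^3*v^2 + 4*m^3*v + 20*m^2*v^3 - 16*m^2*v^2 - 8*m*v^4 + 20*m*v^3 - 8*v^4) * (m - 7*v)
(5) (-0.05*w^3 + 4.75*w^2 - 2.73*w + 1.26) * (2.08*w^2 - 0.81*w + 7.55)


(1) = 4.35*z^3 + 0.25*z^2 + 1.16*z + 1.91
(2) = 0.3*x^3 + 3.76*x^2 - 5.42*x + 1.9
(3) = r^5 - 5*r^4 - 23*r^3 + 97*r^2 + 130*r - 200
(4) = 4*m^5*v - 44*m^4*v^2 + 4*m^4*v + 132*m^3*v^3 - 44*m^3*v^2 - 148*m^2*v^4 + 132*m^2*v^3 + 56*m*v^5 - 148*m*v^4 + 56*v^5
(5) = -0.104*w^5 + 9.9205*w^4 - 9.9034*w^3 + 40.6946*w^2 - 21.6321*w + 9.513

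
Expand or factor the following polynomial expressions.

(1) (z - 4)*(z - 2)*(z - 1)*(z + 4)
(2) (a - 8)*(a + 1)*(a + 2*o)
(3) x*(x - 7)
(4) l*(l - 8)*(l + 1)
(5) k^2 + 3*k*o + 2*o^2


(1) = z^4 - 3*z^3 - 14*z^2 + 48*z - 32
(2) = a^3 + 2*a^2*o - 7*a^2 - 14*a*o - 8*a - 16*o
(3) = x^2 - 7*x
(4) = l^3 - 7*l^2 - 8*l
(5) = (k + o)*(k + 2*o)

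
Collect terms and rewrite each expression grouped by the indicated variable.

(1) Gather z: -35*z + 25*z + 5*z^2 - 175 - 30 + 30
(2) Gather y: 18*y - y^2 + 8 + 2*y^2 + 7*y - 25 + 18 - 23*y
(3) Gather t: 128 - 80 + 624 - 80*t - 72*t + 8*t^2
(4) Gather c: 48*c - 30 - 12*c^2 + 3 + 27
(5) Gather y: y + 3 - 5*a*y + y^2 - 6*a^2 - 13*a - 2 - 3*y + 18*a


(1) = 5*z^2 - 10*z - 175
(2) = y^2 + 2*y + 1
(3) = 8*t^2 - 152*t + 672
(4) = -12*c^2 + 48*c
(5) = -6*a^2 + 5*a + y^2 + y*(-5*a - 2) + 1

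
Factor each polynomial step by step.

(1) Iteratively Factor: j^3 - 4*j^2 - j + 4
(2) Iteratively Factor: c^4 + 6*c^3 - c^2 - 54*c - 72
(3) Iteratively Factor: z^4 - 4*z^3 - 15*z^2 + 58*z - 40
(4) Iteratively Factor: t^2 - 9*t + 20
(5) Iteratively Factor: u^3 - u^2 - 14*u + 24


(1) = (j + 1)*(j^2 - 5*j + 4) = (j - 4)*(j + 1)*(j - 1)
(2) = (c + 4)*(c^3 + 2*c^2 - 9*c - 18) = (c + 3)*(c + 4)*(c^2 - c - 6) = (c + 2)*(c + 3)*(c + 4)*(c - 3)
(3) = (z - 5)*(z^3 + z^2 - 10*z + 8) = (z - 5)*(z - 2)*(z^2 + 3*z - 4) = (z - 5)*(z - 2)*(z - 1)*(z + 4)
(4) = (t - 5)*(t - 4)
(5) = (u + 4)*(u^2 - 5*u + 6) = (u - 3)*(u + 4)*(u - 2)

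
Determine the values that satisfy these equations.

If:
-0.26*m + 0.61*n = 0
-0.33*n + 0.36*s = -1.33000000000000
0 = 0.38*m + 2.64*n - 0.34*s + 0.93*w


Then:
m = -0.677642842922556*w - 0.915263122967682
n = -0.288831375671909*w - 0.39011215077311
s = -0.264762094365917*w - 4.0520472493198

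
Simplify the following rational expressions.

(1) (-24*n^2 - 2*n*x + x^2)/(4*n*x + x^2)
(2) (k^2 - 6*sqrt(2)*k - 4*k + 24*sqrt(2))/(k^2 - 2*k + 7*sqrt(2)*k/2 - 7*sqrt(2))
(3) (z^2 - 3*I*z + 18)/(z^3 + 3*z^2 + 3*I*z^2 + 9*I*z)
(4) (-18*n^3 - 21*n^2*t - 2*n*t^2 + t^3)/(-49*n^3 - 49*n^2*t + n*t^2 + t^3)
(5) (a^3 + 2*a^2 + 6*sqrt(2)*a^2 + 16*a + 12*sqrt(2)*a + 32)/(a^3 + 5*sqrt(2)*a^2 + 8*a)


(1) = (-6*n + x)/x
(2) = (2*k^2 + k*(-12*sqrt(2) - 8) + 48*sqrt(2))/(2*k^2 + k*(-4 + 7*sqrt(2)) - 14*sqrt(2))
(3) = (z - 6*I)/(z^2 + 3*z)
(4) = (-18*n^2 - 3*n*t + t^2)/(-49*n^2 + t^2)
(5) = (a^2 + a*(2 + 2*sqrt(2)) + 4*sqrt(2))/(a^2 + sqrt(2)*a)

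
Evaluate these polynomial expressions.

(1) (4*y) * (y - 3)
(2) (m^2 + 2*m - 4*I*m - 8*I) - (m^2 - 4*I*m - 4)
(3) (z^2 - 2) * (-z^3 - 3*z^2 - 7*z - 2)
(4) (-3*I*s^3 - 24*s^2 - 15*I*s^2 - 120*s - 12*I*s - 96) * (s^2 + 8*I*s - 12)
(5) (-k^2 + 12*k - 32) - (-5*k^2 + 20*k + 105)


(1) = 4*y^2 - 12*y
(2) = 2*m + 4 - 8*I
(3) = -z^5 - 3*z^4 - 5*z^3 + 4*z^2 + 14*z + 4
(4) = -3*I*s^5 - 15*I*s^4 - 168*I*s^3 + 288*s^2 - 780*I*s^2 + 1440*s - 624*I*s + 1152
(5) = 4*k^2 - 8*k - 137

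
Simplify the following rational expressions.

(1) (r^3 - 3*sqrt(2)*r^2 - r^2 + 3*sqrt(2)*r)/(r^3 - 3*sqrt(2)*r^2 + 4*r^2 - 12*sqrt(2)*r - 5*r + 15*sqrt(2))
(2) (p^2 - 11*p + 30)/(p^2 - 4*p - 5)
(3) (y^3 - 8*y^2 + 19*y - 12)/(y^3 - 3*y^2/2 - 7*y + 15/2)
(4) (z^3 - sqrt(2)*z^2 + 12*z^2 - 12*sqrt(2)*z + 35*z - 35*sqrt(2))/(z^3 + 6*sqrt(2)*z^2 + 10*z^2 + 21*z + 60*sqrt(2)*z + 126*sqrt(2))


(1) = r/(r + 5)
(2) = (p - 6)/(p + 1)
(3) = (2*y - 8)/(2*y + 5)
(4) = (z^2 + z*(5 - sqrt(2)) - 5*sqrt(2))/(z^2 + z*(3 + 6*sqrt(2)) + 18*sqrt(2))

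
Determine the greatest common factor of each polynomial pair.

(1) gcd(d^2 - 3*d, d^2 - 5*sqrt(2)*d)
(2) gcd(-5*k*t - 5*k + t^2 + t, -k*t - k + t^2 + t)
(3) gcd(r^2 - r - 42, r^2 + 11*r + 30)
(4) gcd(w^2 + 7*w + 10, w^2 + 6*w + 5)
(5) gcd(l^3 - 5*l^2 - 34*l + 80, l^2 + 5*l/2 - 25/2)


(1) = d
(2) = gcd((-5*k + t)*(t + 1), (-k + t)*(t + 1)) = t + 1
(3) = gcd((r - 7)*(r + 6), (r + 5)*(r + 6)) = r + 6
(4) = w + 5
(5) = gcd((l - 8)*(l - 2)*(l + 5), (l - 5/2)*(l + 5)) = l + 5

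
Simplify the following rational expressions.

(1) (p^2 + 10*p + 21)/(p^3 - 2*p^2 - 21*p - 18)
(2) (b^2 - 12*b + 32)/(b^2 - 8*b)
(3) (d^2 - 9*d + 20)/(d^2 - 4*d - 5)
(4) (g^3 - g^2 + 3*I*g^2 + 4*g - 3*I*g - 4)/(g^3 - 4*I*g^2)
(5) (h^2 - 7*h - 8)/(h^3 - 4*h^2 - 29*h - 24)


(1) = (p + 7)/(p^2 - 5*p - 6)
(2) = (b - 4)/b
(3) = (d - 4)/(d + 1)
(4) = (g^3 + g^2*(-1 + 3*I) + g*(4 - 3*I) - 4)/(g^3 - 4*I*g^2)
(5) = 1/(h + 3)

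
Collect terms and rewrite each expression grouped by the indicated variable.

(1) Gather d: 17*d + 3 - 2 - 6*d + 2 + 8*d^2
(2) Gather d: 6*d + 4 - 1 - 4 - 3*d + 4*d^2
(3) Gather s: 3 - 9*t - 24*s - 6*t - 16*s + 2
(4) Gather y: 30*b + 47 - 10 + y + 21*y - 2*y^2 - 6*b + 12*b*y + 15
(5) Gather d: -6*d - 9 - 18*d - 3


(1) = 8*d^2 + 11*d + 3
(2) = 4*d^2 + 3*d - 1
(3) = -40*s - 15*t + 5
(4) = 24*b - 2*y^2 + y*(12*b + 22) + 52
(5) = -24*d - 12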